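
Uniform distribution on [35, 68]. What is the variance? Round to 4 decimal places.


Var = (b-a)^2 / 12
(b-a)^2 = (68 - 35)^2 = 1089
Var = 1089/12 = 90.75

90.7500


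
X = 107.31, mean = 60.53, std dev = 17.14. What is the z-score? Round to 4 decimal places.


z = (X - mu) / sigma
X - mu = 107.31 - 60.53 = 46.78
z = 46.78 / 17.14 = 2339/857 ≈ 2.729288

2.7293


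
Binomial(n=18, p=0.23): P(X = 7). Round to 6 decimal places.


P = C(n,k) * p^k * (1-p)^(n-k)
C(18,7) = 31824
p^k = 0.23^7 ≈ 0.00003404825
(1-p)^(n-k) = 0.77^11 ≈ 0.05641544
P = 31824 * 0.00003404825 * 0.05641544 ≈ 0.061129

0.061129


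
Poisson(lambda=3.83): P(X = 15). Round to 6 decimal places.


P = e^(-lam) * lam^k / k!
e^(-3.83) ≈ 0.02170962
lam^k = 3.83^15 ≈ 559733898.712272
k! = 15! = 1307674368000
P = 0.02170962 * 559733898.712272 / 1307674368000 ≈ 0.000009

0.000009


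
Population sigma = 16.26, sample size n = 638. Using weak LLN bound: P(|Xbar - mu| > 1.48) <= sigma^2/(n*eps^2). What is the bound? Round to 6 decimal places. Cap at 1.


bound = min(1, sigma^2/(n*eps^2))
sigma^2 = 16.26^2 = 264.3876
n*eps^2 = 638 * 1.48^2 = 638 * 2.1904 = 1397.4752
sigma^2/(n*eps^2) = 264.3876 / 1397.4752 ≈ 0.18918948

0.189189


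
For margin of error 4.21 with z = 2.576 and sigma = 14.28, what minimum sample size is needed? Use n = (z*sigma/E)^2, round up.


z*sigma/E = 2.576 * 14.28 / 4.21 ≈ 8.737596
(z*sigma/E)^2 ≈ 76.345587
round up: n = 77

77


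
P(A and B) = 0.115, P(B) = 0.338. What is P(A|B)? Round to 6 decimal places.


P(A|B) = P(A and B) / P(B) = 0.115 / 0.338 = 115/338 ≈ 0.34023669

0.340237


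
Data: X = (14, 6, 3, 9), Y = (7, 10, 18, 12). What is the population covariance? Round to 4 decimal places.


Cov = (1/n)*sum((xi-xbar)(yi-ybar))
n = 4, xbar = 32/4 = 8, ybar = 47/4 = 11.75
sum((xi-xbar)(yi-ybar)) = -56
Cov = -56 / 4 = -14

-14.0000


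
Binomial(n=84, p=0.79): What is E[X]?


E[X] = n*p = 84 * 0.79 = 66.36

66.36


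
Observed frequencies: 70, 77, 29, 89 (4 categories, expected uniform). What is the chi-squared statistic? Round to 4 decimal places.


chi2 = sum((O-E)^2/E), E = total/4
total = 265, E = 265/4 = 66.25
(70 - 66.25)^2 / 66.25 = 14.0625 / 66.25 = 45/212 ≈ 0.212264
(77 - 66.25)^2 / 66.25 = 115.5625 / 66.25 = 1849/1060 ≈ 1.744340
(29 - 66.25)^2 / 66.25 = 1387.5625 / 66.25 = 22201/1060 ≈ 20.944340
(89 - 66.25)^2 / 66.25 = 517.5625 / 66.25 = 8281/1060 ≈ 7.812264
chi2 = 8139/265 ≈ 30.713208

30.7132


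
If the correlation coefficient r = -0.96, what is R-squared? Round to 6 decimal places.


R^2 = r^2 = (-0.96)^2 = 0.9216

0.921600


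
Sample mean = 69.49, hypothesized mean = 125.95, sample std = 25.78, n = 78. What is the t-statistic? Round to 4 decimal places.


t = (xbar - mu0) / (s/sqrt(n))
xbar - mu0 = 69.49 - 125.95 = -56.46
sqrt(78) ≈ 8.83176087
s/sqrt(n) = 25.78 / 8.83176087 ≈ 2.91901019
t = -56.46 / 2.91901019 ≈ -19.342173

-19.3422


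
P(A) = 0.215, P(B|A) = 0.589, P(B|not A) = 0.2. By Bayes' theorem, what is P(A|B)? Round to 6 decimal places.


P(A|B) = P(B|A)*P(A) / P(B), P(B) = P(B|A)*P(A) + P(B|not A)*P(not A)
P(B|A)*P(A) = 0.589 * 0.215 = 0.126635
P(B|not A)*P(not A) = 0.2 * 0.785 = 0.157
P(B) = 0.126635 + 0.157 = 0.283635
P(A|B) = 0.126635 / 0.283635 ≈ 0.44647170

0.446472


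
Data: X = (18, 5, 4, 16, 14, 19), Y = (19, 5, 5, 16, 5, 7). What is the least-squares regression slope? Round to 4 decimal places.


b = sum((xi-xbar)(yi-ybar)) / sum((xi-xbar)^2)
n = 6, xbar = 76/6 = 38/3 ≈ 12.666667, ybar = 57/6 = 9.5
Sxy = sum((xi-xbar)(yi-ybar)) = 124
Sxx = sum((xi-xbar)^2) = 646/3 ≈ 215.333333
b = Sxy / Sxx = 186/323 ≈ 0.575851

0.5759


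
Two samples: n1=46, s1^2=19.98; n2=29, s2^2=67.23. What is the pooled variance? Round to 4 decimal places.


sp^2 = ((n1-1)*s1^2 + (n2-1)*s2^2)/(n1+n2-2)
(n1-1)*s1^2 = 45 * 19.98 = 899.1
(n2-1)*s2^2 = 28 * 67.23 = 1882.44
numerator = 899.1 + 1882.44 = 2781.54
n1+n2-2 = 73
sp^2 = 2781.54 / 73 = 139077/3650 ≈ 38.103288

38.1033


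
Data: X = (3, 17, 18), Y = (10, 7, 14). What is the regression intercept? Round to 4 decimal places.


a = ybar - b*xbar, where b = sum((xi-xbar)(yi-ybar)) / sum((xi-xbar)^2)
n = 3, xbar = 38/3 ≈ 12.666667, ybar = 31/3 ≈ 10.333333
Sxy = sum((xi-xbar)(yi-ybar)) = 25/3 ≈ 8.333333
Sxx = sum((xi-xbar)^2) = 422/3 ≈ 140.666667
b = Sxy / Sxx = 25/422 ≈ 0.059242
a = 10.333333 - 0.059242 * 12.666667 = 2022/211 ≈ 9.582938

9.5829


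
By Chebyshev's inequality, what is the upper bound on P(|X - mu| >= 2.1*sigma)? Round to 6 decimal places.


P <= 1/k^2
k^2 = 2.1^2 = 4.41
1/k^2 = 1 / 4.41 = 100/441 ≈ 0.22675737

0.226757


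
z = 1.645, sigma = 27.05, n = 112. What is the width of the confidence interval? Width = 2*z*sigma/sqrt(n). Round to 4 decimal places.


width = 2*z*sigma/sqrt(n)
2*z*sigma = 2 * 1.645 * 27.05 = 88.9945
sqrt(112) ≈ 10.583005
width = 88.9945 / 10.583005 ≈ 8.409190

8.4092


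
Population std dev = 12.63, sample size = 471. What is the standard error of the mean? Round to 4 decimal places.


SE = sigma / sqrt(n)
sqrt(471) ≈ 21.702534
SE = 12.63 / 21.702534 ≈ 0.581960

0.5820


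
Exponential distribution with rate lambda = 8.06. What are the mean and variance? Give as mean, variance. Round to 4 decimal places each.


mean = 1/lam, var = 1/lam^2
mean = 1 / 8.06 = 50/403 ≈ 0.124069
lam^2 = 8.06^2 = 64.9636
var = 1 / 64.9636 ≈ 0.015393

0.1241, 0.0154


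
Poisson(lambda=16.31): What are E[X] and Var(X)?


E[X] = Var(X) = lambda = 16.31

16.31, 16.31


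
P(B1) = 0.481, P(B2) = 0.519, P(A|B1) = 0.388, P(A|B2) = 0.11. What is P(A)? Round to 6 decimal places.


P(A) = P(A|B1)*P(B1) + P(A|B2)*P(B2)
P(A|B1)*P(B1) = 0.388 * 0.481 = 0.186628
P(A|B2)*P(B2) = 0.11 * 0.519 = 0.05709
P(A) = 0.186628 + 0.05709 = 0.243718

0.243718


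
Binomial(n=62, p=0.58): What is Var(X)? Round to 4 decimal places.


Var = n*p*(1-p) = 62 * 0.58 * 0.42 = 15.1032

15.1032


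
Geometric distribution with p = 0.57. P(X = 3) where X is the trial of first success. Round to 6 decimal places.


P = (1-p)^(k-1) * p
(1-p)^(k-1) = 0.43^2 = 0.1849
P = 0.1849 * 0.57 = 0.105393

0.105393


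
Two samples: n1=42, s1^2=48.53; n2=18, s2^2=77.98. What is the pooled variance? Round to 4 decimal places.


sp^2 = ((n1-1)*s1^2 + (n2-1)*s2^2)/(n1+n2-2)
(n1-1)*s1^2 = 41 * 48.53 = 1989.73
(n2-1)*s2^2 = 17 * 77.98 = 1325.66
numerator = 1989.73 + 1325.66 = 3315.39
n1+n2-2 = 58
sp^2 = 3315.39 / 58 = 331539/5800 ≈ 57.161897

57.1619


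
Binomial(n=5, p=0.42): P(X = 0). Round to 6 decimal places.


P = C(n,k) * p^k * (1-p)^(n-k)
C(5,0) = 1
p^k = 0.42^0 = 1
(1-p)^(n-k) = 0.58^5 ≈ 0.06563568
P = 1 * 1 * 0.06563568 ≈ 0.065636

0.065636


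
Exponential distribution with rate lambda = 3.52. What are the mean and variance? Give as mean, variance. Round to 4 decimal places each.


mean = 1/lam, var = 1/lam^2
mean = 1 / 3.52 = 25/88 ≈ 0.284091
lam^2 = 3.52^2 = 12.3904
var = 1 / 12.3904 = 625/7744 ≈ 0.080708

0.2841, 0.0807


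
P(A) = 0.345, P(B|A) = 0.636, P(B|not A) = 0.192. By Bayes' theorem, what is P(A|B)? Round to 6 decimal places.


P(A|B) = P(B|A)*P(A) / P(B), P(B) = P(B|A)*P(A) + P(B|not A)*P(not A)
P(B|A)*P(A) = 0.636 * 0.345 = 0.21942
P(B|not A)*P(not A) = 0.192 * 0.655 = 0.12576
P(B) = 0.21942 + 0.12576 = 0.34518
P(A|B) = 0.21942 / 0.34518 = 3657/5753 ≈ 0.63566835

0.635668


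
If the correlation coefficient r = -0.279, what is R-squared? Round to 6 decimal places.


R^2 = r^2 = (-0.279)^2 = 0.077841

0.077841


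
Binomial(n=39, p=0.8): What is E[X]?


E[X] = n*p = 39 * 0.8 = 31.2

31.2


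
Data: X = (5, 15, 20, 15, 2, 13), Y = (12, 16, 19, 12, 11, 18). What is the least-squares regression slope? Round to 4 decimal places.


b = sum((xi-xbar)(yi-ybar)) / sum((xi-xbar)^2)
n = 6, xbar = 70/6 = 35/3 ≈ 11.666667, ybar = 88/6 = 44/3 ≈ 14.666667
Sxy = sum((xi-xbar)(yi-ybar)) = 268/3 ≈ 89.333333
Sxx = sum((xi-xbar)^2) = 694/3 ≈ 231.333333
b = Sxy / Sxx = 134/347 ≈ 0.386167

0.3862


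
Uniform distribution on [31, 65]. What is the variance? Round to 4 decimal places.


Var = (b-a)^2 / 12
(b-a)^2 = (65 - 31)^2 = 1156
Var = 1156/12 ≈ 96.333333

96.3333


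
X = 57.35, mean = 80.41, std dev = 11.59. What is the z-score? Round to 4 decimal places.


z = (X - mu) / sigma
X - mu = 57.35 - 80.41 = -23.06
z = -23.06 / 11.59 = -2306/1159 ≈ -1.989646

-1.9896


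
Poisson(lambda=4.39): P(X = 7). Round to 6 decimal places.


P = e^(-lam) * lam^k / k!
e^(-4.39) ≈ 0.01240073
lam^k = 4.39^7 ≈ 31423.289149
k! = 7! = 5040
P = 0.01240073 * 31423.289149 / 5040 ≈ 0.077316

0.077316


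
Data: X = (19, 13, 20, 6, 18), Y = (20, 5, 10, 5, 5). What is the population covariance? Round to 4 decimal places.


Cov = (1/n)*sum((xi-xbar)(yi-ybar))
n = 5, xbar = 76/5 = 15.2, ybar = 45/5 = 9
sum((xi-xbar)(yi-ybar)) = 81
Cov = 81 / 5 = 16.2

16.2000


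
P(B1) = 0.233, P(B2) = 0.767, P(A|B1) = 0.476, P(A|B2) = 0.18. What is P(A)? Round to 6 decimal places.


P(A) = P(A|B1)*P(B1) + P(A|B2)*P(B2)
P(A|B1)*P(B1) = 0.476 * 0.233 = 0.110908
P(A|B2)*P(B2) = 0.18 * 0.767 = 0.13806
P(A) = 0.110908 + 0.13806 = 0.248968

0.248968


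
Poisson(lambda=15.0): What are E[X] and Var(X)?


E[X] = Var(X) = lambda = 15.0

15.0, 15.0


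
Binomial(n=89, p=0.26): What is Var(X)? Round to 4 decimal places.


Var = n*p*(1-p) = 89 * 0.26 * 0.74 = 17.1236

17.1236


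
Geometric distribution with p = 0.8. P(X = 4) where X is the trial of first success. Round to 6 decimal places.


P = (1-p)^(k-1) * p
(1-p)^(k-1) = 0.2^3 = 0.008
P = 0.008 * 0.8 = 0.0064

0.006400


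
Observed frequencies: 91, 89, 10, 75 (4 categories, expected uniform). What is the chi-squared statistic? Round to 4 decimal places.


chi2 = sum((O-E)^2/E), E = total/4
total = 265, E = 265/4 = 66.25
(91 - 66.25)^2 / 66.25 = 612.5625 / 66.25 = 9801/1060 ≈ 9.246226
(89 - 66.25)^2 / 66.25 = 517.5625 / 66.25 = 8281/1060 ≈ 7.812264
(10 - 66.25)^2 / 66.25 = 3164.0625 / 66.25 = 10125/212 ≈ 47.759434
(75 - 66.25)^2 / 66.25 = 76.5625 / 66.25 = 245/212 ≈ 1.155660
chi2 = 17483/265 ≈ 65.973585

65.9736


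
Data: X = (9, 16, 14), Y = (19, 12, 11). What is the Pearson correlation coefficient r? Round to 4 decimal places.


r = sum((xi-xbar)(yi-ybar)) / sqrt(sum((xi-xbar)^2) * sum((yi-ybar)^2))
n = 3, xbar = 39/3 = 13, ybar = 42/3 = 14
Sxy = sum((xi-xbar)(yi-ybar)) = -29
Sxx = sum((xi-xbar)^2) = 26
Syy = sum((yi-ybar)^2) = 38
sqrt(Sxx*Syy) ≈ 31.432467
r = Sxy / sqrt(Sxx*Syy) = -29 / 31.432467 ≈ -0.922613

-0.9226


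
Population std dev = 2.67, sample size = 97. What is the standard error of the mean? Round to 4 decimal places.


SE = sigma / sqrt(n)
sqrt(97) ≈ 9.848858
SE = 2.67 / 9.848858 ≈ 0.271097

0.2711


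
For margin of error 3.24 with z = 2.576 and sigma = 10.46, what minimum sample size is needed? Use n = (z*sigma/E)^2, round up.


z*sigma/E = 2.576 * 10.46 / 3.24 ≈ 8.316346
(z*sigma/E)^2 ≈ 69.161605
round up: n = 70

70


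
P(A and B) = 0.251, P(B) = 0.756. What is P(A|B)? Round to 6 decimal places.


P(A|B) = P(A and B) / P(B) = 0.251 / 0.756 = 251/756 ≈ 0.33201058

0.332011


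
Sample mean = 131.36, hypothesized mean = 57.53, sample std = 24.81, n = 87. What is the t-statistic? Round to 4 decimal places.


t = (xbar - mu0) / (s/sqrt(n))
xbar - mu0 = 131.36 - 57.53 = 73.83
sqrt(87) ≈ 9.32737905
s/sqrt(n) = 24.81 / 9.32737905 ≈ 2.65991120
t = 73.83 / 2.65991120 ≈ 27.756566

27.7566


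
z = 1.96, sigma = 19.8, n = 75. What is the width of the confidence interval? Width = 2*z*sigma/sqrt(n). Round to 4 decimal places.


width = 2*z*sigma/sqrt(n)
2*z*sigma = 2 * 1.96 * 19.8 = 77.616
sqrt(75) ≈ 8.660254
width = 77.616 / 8.660254 ≈ 8.962324

8.9623


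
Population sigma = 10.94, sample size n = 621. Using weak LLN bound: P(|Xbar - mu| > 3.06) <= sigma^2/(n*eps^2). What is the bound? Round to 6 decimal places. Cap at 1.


bound = min(1, sigma^2/(n*eps^2))
sigma^2 = 10.94^2 = 119.6836
n*eps^2 = 621 * 3.06^2 = 621 * 9.3636 = 5814.7956
sigma^2/(n*eps^2) = 119.6836 / 5814.7956 ≈ 0.02058260

0.020583


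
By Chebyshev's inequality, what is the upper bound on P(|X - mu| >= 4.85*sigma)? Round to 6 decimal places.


P <= 1/k^2
k^2 = 4.85^2 = 23.5225
1/k^2 = 1 / 23.5225 = 400/9409 ≈ 0.04251249

0.042512


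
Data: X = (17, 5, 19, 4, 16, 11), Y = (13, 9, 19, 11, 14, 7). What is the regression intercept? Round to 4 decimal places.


a = ybar - b*xbar, where b = sum((xi-xbar)(yi-ybar)) / sum((xi-xbar)^2)
n = 6, xbar = 72/6 = 12, ybar = 73/6 ≈ 12.166667
Sxy = sum((xi-xbar)(yi-ybar)) = 96
Sxx = sum((xi-xbar)^2) = 204
b = Sxy / Sxx = 8/17 ≈ 0.470588
a = 12.166667 - 0.470588 * 12 = 665/102 ≈ 6.519608

6.5196


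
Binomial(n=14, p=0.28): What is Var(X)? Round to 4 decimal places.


Var = n*p*(1-p) = 14 * 0.28 * 0.72 = 2.8224

2.8224


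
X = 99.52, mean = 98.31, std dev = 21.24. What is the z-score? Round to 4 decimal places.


z = (X - mu) / sigma
X - mu = 99.52 - 98.31 = 1.21
z = 1.21 / 21.24 = 121/2124 ≈ 0.056968

0.0570


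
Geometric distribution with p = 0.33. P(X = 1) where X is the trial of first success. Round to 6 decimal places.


P = (1-p)^(k-1) * p
(1-p)^(k-1) = 0.67^0 = 1
P = 1 * 0.33 = 0.33

0.330000


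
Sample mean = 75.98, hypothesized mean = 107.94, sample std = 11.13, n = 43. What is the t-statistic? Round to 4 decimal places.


t = (xbar - mu0) / (s/sqrt(n))
xbar - mu0 = 75.98 - 107.94 = -31.96
sqrt(43) ≈ 6.55743852
s/sqrt(n) = 11.13 / 6.55743852 ≈ 1.69730909
t = -31.96 / 1.69730909 ≈ -18.829806

-18.8298


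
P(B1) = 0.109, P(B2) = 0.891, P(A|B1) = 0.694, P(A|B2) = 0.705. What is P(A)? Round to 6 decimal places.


P(A) = P(A|B1)*P(B1) + P(A|B2)*P(B2)
P(A|B1)*P(B1) = 0.694 * 0.109 = 0.075646
P(A|B2)*P(B2) = 0.705 * 0.891 = 0.628155
P(A) = 0.075646 + 0.628155 = 0.703801

0.703801


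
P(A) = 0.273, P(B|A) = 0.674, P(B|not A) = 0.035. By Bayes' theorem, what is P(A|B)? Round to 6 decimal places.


P(A|B) = P(B|A)*P(A) / P(B), P(B) = P(B|A)*P(A) + P(B|not A)*P(not A)
P(B|A)*P(A) = 0.674 * 0.273 = 0.184002
P(B|not A)*P(not A) = 0.035 * 0.727 = 0.025445
P(B) = 0.184002 + 0.025445 = 0.209447
P(A|B) = 0.184002 / 0.209447 ≈ 0.87851342

0.878513


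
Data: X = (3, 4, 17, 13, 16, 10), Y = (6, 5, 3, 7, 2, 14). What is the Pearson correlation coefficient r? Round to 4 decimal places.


r = sum((xi-xbar)(yi-ybar)) / sqrt(sum((xi-xbar)^2) * sum((yi-ybar)^2))
n = 6, xbar = 63/6 = 10.5, ybar = 37/6 ≈ 6.166667
Sxy = sum((xi-xbar)(yi-ybar)) = -36.5
Sxx = sum((xi-xbar)^2) = 177.5
Syy = sum((yi-ybar)^2) = 545/6 ≈ 90.833333
sqrt(Sxx*Syy) ≈ 126.976048
r = Sxy / sqrt(Sxx*Syy) = -36.5 / 126.976048 ≈ -0.287456

-0.2875


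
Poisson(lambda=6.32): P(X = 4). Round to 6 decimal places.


P = e^(-lam) * lam^k / k!
e^(-6.32) ≈ 0.001799944
lam^k = 6.32^4 ≈ 1595.395318
k! = 4! = 24
P = 0.001799944 * 1595.395318 / 24 ≈ 0.119651

0.119651


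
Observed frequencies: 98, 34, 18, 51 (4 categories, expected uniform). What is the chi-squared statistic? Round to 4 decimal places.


chi2 = sum((O-E)^2/E), E = total/4
total = 201, E = 201/4 = 50.25
(98 - 50.25)^2 / 50.25 = 2280.0625 / 50.25 = 36481/804 ≈ 45.374378
(34 - 50.25)^2 / 50.25 = 264.0625 / 50.25 = 4225/804 ≈ 5.254975
(18 - 50.25)^2 / 50.25 = 1040.0625 / 50.25 = 5547/268 ≈ 20.697761
(51 - 50.25)^2 / 50.25 = 0.5625 / 50.25 = 3/268 ≈ 0.011194
chi2 = 14339/201 ≈ 71.338308

71.3383


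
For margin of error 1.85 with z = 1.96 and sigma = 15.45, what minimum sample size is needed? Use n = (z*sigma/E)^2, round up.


z*sigma/E = 1.96 * 15.45 / 1.85 = 15141/925 ≈ 16.368649
(z*sigma/E)^2 ≈ 267.932659
round up: n = 268

268


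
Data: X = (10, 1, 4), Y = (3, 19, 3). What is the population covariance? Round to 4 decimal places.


Cov = (1/n)*sum((xi-xbar)(yi-ybar))
n = 3, xbar = 15/3 = 5, ybar = 25/3 ≈ 8.333333
sum((xi-xbar)(yi-ybar)) = -64
Cov = -64 / 3 = -64/3 ≈ -21.333333

-21.3333


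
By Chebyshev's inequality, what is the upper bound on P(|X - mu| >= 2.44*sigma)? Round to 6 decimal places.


P <= 1/k^2
k^2 = 2.44^2 = 5.9536
1/k^2 = 1 / 5.9536 = 625/3721 ≈ 0.16796560

0.167966


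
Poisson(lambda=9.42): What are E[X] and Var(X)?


E[X] = Var(X) = lambda = 9.42

9.42, 9.42


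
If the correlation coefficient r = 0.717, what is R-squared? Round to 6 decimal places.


R^2 = r^2 = (0.717)^2 = 0.514089

0.514089


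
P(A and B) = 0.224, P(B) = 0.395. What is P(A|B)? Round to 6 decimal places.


P(A|B) = P(A and B) / P(B) = 0.224 / 0.395 = 224/395 ≈ 0.56708861

0.567089


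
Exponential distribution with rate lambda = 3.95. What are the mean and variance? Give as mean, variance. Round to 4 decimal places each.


mean = 1/lam, var = 1/lam^2
mean = 1 / 3.95 = 20/79 ≈ 0.253165
lam^2 = 3.95^2 = 15.6025
var = 1 / 15.6025 = 400/6241 ≈ 0.064092

0.2532, 0.0641


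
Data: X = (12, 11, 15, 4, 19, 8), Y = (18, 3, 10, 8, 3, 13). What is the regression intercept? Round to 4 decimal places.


a = ybar - b*xbar, where b = sum((xi-xbar)(yi-ybar)) / sum((xi-xbar)^2)
n = 6, xbar = 69/6 = 11.5, ybar = 55/6 ≈ 9.166667
Sxy = sum((xi-xbar)(yi-ybar)) = -40.5
Sxx = sum((xi-xbar)^2) = 137.5
b = Sxy / Sxx = -81/275 ≈ -0.294545
a = 9.166667 - (-0.294545) * 11.5 = 10357/825 ≈ 12.553939

12.5539


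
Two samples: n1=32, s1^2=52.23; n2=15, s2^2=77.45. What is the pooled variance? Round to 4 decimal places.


sp^2 = ((n1-1)*s1^2 + (n2-1)*s2^2)/(n1+n2-2)
(n1-1)*s1^2 = 31 * 52.23 = 1619.13
(n2-1)*s2^2 = 14 * 77.45 = 1084.3
numerator = 1619.13 + 1084.3 = 2703.43
n1+n2-2 = 45
sp^2 = 2703.43 / 45 = 270343/4500 ≈ 60.076222

60.0762


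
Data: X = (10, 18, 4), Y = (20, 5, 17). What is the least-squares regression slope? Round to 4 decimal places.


b = sum((xi-xbar)(yi-ybar)) / sum((xi-xbar)^2)
n = 3, xbar = 32/3 ≈ 10.666667, ybar = 42/3 = 14
Sxy = sum((xi-xbar)(yi-ybar)) = -90
Sxx = sum((xi-xbar)^2) = 296/3 ≈ 98.666667
b = Sxy / Sxx = -135/148 ≈ -0.912162

-0.9122


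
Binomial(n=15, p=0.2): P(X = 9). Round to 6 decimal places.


P = C(n,k) * p^k * (1-p)^(n-k)
C(15,9) = 5005
p^k = 0.2^9 = 0.000000512
(1-p)^(n-k) = 0.8^6 = 0.262144
P = 5005 * 0.000000512 * 0.262144 ≈ 0.000672

0.000672


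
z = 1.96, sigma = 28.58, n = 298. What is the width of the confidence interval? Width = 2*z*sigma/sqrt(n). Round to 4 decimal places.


width = 2*z*sigma/sqrt(n)
2*z*sigma = 2 * 1.96 * 28.58 = 112.0336
sqrt(298) ≈ 17.262677
width = 112.0336 / 17.262677 ≈ 6.489932

6.4899


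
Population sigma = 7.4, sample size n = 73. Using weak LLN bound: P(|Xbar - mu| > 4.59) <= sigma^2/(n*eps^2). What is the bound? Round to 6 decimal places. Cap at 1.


bound = min(1, sigma^2/(n*eps^2))
sigma^2 = 7.4^2 = 54.76
n*eps^2 = 73 * 4.59^2 = 73 * 21.0681 = 1537.9713
sigma^2/(n*eps^2) = 54.76 / 1537.9713 ≈ 0.03560535

0.035605


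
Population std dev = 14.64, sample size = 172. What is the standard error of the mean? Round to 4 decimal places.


SE = sigma / sqrt(n)
sqrt(172) ≈ 13.114877
SE = 14.64 / 13.114877 ≈ 1.116290

1.1163


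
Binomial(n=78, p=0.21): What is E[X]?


E[X] = n*p = 78 * 0.21 = 16.38

16.38


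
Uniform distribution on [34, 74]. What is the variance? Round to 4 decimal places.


Var = (b-a)^2 / 12
(b-a)^2 = (74 - 34)^2 = 1600
Var = 1600/12 ≈ 133.333333

133.3333


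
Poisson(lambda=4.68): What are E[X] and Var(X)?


E[X] = Var(X) = lambda = 4.68

4.68, 4.68


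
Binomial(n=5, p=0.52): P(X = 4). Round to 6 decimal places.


P = C(n,k) * p^k * (1-p)^(n-k)
C(5,4) = 5
p^k = 0.52^4 = 0.07311616
(1-p)^(n-k) = 0.48^1 = 0.48
P = 5 * 0.07311616 * 0.48 ≈ 0.175479

0.175479


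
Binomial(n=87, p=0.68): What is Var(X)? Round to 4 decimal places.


Var = n*p*(1-p) = 87 * 0.68 * 0.32 = 18.9312

18.9312


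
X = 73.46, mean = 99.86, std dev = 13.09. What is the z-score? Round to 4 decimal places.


z = (X - mu) / sigma
X - mu = 73.46 - 99.86 = -26.4
z = -26.4 / 13.09 = -240/119 ≈ -2.016807

-2.0168


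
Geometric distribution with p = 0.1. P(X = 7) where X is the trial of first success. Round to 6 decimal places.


P = (1-p)^(k-1) * p
(1-p)^(k-1) = 0.9^6 = 0.531441
P = 0.531441 * 0.1 = 0.0531441

0.053144


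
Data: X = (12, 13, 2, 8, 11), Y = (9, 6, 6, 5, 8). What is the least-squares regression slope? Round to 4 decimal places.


b = sum((xi-xbar)(yi-ybar)) / sum((xi-xbar)^2)
n = 5, xbar = 46/5 = 9.2, ybar = 34/5 = 6.8
Sxy = sum((xi-xbar)(yi-ybar)) = 13.2
Sxx = sum((xi-xbar)^2) = 78.8
b = Sxy / Sxx = 33/197 ≈ 0.167513

0.1675


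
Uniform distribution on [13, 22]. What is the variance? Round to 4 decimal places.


Var = (b-a)^2 / 12
(b-a)^2 = (22 - 13)^2 = 81
Var = 81/12 = 6.75

6.7500


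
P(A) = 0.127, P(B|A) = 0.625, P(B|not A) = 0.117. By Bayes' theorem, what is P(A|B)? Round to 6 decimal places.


P(A|B) = P(B|A)*P(A) / P(B), P(B) = P(B|A)*P(A) + P(B|not A)*P(not A)
P(B|A)*P(A) = 0.625 * 0.127 = 0.079375
P(B|not A)*P(not A) = 0.117 * 0.873 = 0.102141
P(B) = 0.079375 + 0.102141 = 0.181516
P(A|B) = 0.079375 / 0.181516 ≈ 0.43728927

0.437289


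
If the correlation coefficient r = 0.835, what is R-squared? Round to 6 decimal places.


R^2 = r^2 = (0.835)^2 = 0.697225

0.697225


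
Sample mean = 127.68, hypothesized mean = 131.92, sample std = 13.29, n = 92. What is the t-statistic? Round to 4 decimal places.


t = (xbar - mu0) / (s/sqrt(n))
xbar - mu0 = 127.68 - 131.92 = -4.24
sqrt(92) ≈ 9.59166305
s/sqrt(n) = 13.29 / 9.59166305 ≈ 1.38557828
t = -4.24 / 1.38557828 ≈ -3.060094

-3.0601


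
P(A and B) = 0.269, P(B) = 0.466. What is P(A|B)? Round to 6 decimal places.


P(A|B) = P(A and B) / P(B) = 0.269 / 0.466 = 269/466 ≈ 0.57725322

0.577253


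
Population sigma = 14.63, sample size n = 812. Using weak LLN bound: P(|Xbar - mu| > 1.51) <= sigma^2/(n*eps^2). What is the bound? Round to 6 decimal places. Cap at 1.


bound = min(1, sigma^2/(n*eps^2))
sigma^2 = 14.63^2 = 214.0369
n*eps^2 = 812 * 1.51^2 = 812 * 2.2801 = 1851.4412
sigma^2/(n*eps^2) = 214.0369 / 1851.4412 ≈ 0.11560556

0.115606


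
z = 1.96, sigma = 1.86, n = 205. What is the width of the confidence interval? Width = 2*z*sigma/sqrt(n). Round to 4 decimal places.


width = 2*z*sigma/sqrt(n)
2*z*sigma = 2 * 1.96 * 1.86 = 7.2912
sqrt(205) ≈ 14.317821
width = 7.2912 / 14.317821 ≈ 0.509239

0.5092


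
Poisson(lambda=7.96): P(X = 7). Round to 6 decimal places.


P = e^(-lam) * lam^k / k!
e^(-7.96) ≈ 0.0003491531
lam^k = 7.96^7 ≈ 2024843.555498
k! = 7! = 5040
P = 0.0003491531 * 2024843.555498 / 5040 ≈ 0.140274

0.140274


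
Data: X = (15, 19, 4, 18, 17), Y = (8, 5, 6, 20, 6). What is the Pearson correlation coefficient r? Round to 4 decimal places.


r = sum((xi-xbar)(yi-ybar)) / sqrt(sum((xi-xbar)^2) * sum((yi-ybar)^2))
n = 5, xbar = 73/5 = 14.6, ybar = 45/5 = 9
Sxy = sum((xi-xbar)(yi-ybar)) = 44
Sxx = sum((xi-xbar)^2) = 149.2
Syy = sum((yi-ybar)^2) = 156
sqrt(Sxx*Syy) ≈ 152.562118
r = Sxy / sqrt(Sxx*Syy) = 44 / 152.562118 ≈ 0.288407

0.2884


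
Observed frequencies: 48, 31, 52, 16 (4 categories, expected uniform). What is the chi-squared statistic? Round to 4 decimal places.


chi2 = sum((O-E)^2/E), E = total/4
total = 147, E = 147/4 = 36.75
(48 - 36.75)^2 / 36.75 = 126.5625 / 36.75 = 675/196 ≈ 3.443878
(31 - 36.75)^2 / 36.75 = 33.0625 / 36.75 = 529/588 ≈ 0.899660
(52 - 36.75)^2 / 36.75 = 232.5625 / 36.75 = 3721/588 ≈ 6.328231
(16 - 36.75)^2 / 36.75 = 430.5625 / 36.75 = 6889/588 ≈ 11.715986
chi2 = 1097/49 ≈ 22.387755

22.3878


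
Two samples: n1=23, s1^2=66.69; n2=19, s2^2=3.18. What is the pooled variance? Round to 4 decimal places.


sp^2 = ((n1-1)*s1^2 + (n2-1)*s2^2)/(n1+n2-2)
(n1-1)*s1^2 = 22 * 66.69 = 1467.18
(n2-1)*s2^2 = 18 * 3.18 = 57.24
numerator = 1467.18 + 57.24 = 1524.42
n1+n2-2 = 40
sp^2 = 1524.42 / 40 = 38.1105

38.1105


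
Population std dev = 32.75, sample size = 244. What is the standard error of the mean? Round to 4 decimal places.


SE = sigma / sqrt(n)
sqrt(244) ≈ 15.620499
SE = 32.75 / 15.620499 ≈ 2.096604

2.0966


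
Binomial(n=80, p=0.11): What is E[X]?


E[X] = n*p = 80 * 0.11 = 8.8

8.8


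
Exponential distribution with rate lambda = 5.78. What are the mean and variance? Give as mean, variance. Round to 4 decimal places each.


mean = 1/lam, var = 1/lam^2
mean = 1 / 5.78 = 50/289 ≈ 0.173010
lam^2 = 5.78^2 = 33.4084
var = 1 / 33.4084 ≈ 0.029933

0.1730, 0.0299


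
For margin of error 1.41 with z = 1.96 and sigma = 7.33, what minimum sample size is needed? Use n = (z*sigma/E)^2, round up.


z*sigma/E = 1.96 * 7.33 / 1.41 = 35917/3525 ≈ 10.189220
(z*sigma/E)^2 ≈ 103.820201
round up: n = 104

104


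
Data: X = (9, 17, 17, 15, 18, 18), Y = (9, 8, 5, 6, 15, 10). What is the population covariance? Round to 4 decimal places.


Cov = (1/n)*sum((xi-xbar)(yi-ybar))
n = 6, xbar = 94/6 = 47/3 ≈ 15.666667, ybar = 53/6 ≈ 8.833333
sum((xi-xbar)(yi-ybar)) = 35/3 ≈ 11.666667
Cov = 11.666667 / 6 = 35/18 ≈ 1.944444

1.9444


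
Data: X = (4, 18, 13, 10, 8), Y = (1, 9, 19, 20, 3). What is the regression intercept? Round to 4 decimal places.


a = ybar - b*xbar, where b = sum((xi-xbar)(yi-ybar)) / sum((xi-xbar)^2)
n = 5, xbar = 53/5 = 10.6, ybar = 52/5 = 10.4
Sxy = sum((xi-xbar)(yi-ybar)) = 85.8
Sxx = sum((xi-xbar)^2) = 111.2
b = Sxy / Sxx = 429/556 ≈ 0.771583
a = 10.4 - 0.771583 * 10.6 = 1235/556 ≈ 2.221223

2.2212


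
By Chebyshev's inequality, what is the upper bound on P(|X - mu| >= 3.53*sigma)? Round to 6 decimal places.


P <= 1/k^2
k^2 = 3.53^2 = 12.4609
1/k^2 = 1 / 12.4609 ≈ 0.08025103

0.080251


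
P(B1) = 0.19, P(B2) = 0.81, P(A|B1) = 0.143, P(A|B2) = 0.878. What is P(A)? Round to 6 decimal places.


P(A) = P(A|B1)*P(B1) + P(A|B2)*P(B2)
P(A|B1)*P(B1) = 0.143 * 0.19 = 0.02717
P(A|B2)*P(B2) = 0.878 * 0.81 = 0.71118
P(A) = 0.02717 + 0.71118 = 0.73835

0.738350


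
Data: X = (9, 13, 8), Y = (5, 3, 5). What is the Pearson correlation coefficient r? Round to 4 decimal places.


r = sum((xi-xbar)(yi-ybar)) / sqrt(sum((xi-xbar)^2) * sum((yi-ybar)^2))
n = 3, xbar = 30/3 = 10, ybar = 13/3 ≈ 4.333333
Sxy = sum((xi-xbar)(yi-ybar)) = -6
Sxx = sum((xi-xbar)^2) = 14
Syy = sum((yi-ybar)^2) = 8/3 ≈ 2.666667
sqrt(Sxx*Syy) ≈ 6.110101
r = Sxy / sqrt(Sxx*Syy) = -6 / 6.110101 ≈ -0.981981

-0.9820


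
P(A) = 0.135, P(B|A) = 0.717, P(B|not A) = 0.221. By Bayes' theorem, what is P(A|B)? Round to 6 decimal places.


P(A|B) = P(B|A)*P(A) / P(B), P(B) = P(B|A)*P(A) + P(B|not A)*P(not A)
P(B|A)*P(A) = 0.717 * 0.135 = 0.096795
P(B|not A)*P(not A) = 0.221 * 0.865 = 0.191165
P(B) = 0.096795 + 0.191165 = 0.28796
P(A|B) = 0.096795 / 0.28796 ≈ 0.33614044

0.336140


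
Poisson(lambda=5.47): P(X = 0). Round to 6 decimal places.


P = e^(-lam) * lam^k / k!
e^(-5.47) ≈ 0.004211232
lam^k = 5.47^0 = 1
k! = 0! = 1
P = 0.004211232 * 1 / 1 ≈ 0.004211

0.004211


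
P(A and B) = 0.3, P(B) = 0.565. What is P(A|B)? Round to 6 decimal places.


P(A|B) = P(A and B) / P(B) = 0.3 / 0.565 = 60/113 ≈ 0.53097345

0.530973


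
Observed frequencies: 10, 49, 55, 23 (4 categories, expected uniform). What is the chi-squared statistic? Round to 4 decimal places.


chi2 = sum((O-E)^2/E), E = total/4
total = 137, E = 137/4 = 34.25
(10 - 34.25)^2 / 34.25 = 588.0625 / 34.25 = 9409/548 ≈ 17.169708
(49 - 34.25)^2 / 34.25 = 217.5625 / 34.25 = 3481/548 ≈ 6.352190
(55 - 34.25)^2 / 34.25 = 430.5625 / 34.25 = 6889/548 ≈ 12.571168
(23 - 34.25)^2 / 34.25 = 126.5625 / 34.25 = 2025/548 ≈ 3.695255
chi2 = 5451/137 ≈ 39.788321

39.7883


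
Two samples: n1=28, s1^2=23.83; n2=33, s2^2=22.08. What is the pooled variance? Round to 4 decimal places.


sp^2 = ((n1-1)*s1^2 + (n2-1)*s2^2)/(n1+n2-2)
(n1-1)*s1^2 = 27 * 23.83 = 643.41
(n2-1)*s2^2 = 32 * 22.08 = 706.56
numerator = 643.41 + 706.56 = 1349.97
n1+n2-2 = 59
sp^2 = 1349.97 / 59 = 134997/5900 ≈ 22.880847

22.8808


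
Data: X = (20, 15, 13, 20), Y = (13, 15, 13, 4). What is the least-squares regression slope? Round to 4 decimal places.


b = sum((xi-xbar)(yi-ybar)) / sum((xi-xbar)^2)
n = 4, xbar = 68/4 = 17, ybar = 45/4 = 11.25
Sxy = sum((xi-xbar)(yi-ybar)) = -31
Sxx = sum((xi-xbar)^2) = 38
b = Sxy / Sxx = -31/38 ≈ -0.815789

-0.8158


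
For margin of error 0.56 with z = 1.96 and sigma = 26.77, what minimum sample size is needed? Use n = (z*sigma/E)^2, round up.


z*sigma/E = 1.96 * 26.77 / 0.56 = 93.695
(z*sigma/E)^2 = 8778.753025
round up: n = 8779

8779


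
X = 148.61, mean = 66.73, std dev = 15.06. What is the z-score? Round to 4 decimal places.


z = (X - mu) / sigma
X - mu = 148.61 - 66.73 = 81.88
z = 81.88 / 15.06 = 4094/753 ≈ 5.436919

5.4369


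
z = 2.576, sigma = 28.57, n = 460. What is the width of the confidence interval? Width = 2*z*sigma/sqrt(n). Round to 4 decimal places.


width = 2*z*sigma/sqrt(n)
2*z*sigma = 2 * 2.576 * 28.57 = 147.19264
sqrt(460) ≈ 21.447611
width = 147.19264 / 21.447611 ≈ 6.862892

6.8629


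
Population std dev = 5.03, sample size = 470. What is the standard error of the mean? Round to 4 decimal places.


SE = sigma / sqrt(n)
sqrt(470) ≈ 21.679483
SE = 5.03 / 21.679483 ≈ 0.232017

0.2320


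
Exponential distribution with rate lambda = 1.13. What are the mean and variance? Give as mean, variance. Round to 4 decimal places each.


mean = 1/lam, var = 1/lam^2
mean = 1 / 1.13 = 100/113 ≈ 0.884956
lam^2 = 1.13^2 = 1.2769
var = 1 / 1.2769 ≈ 0.783147

0.8850, 0.7831


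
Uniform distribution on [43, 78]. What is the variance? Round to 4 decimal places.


Var = (b-a)^2 / 12
(b-a)^2 = (78 - 43)^2 = 1225
Var = 1225/12 ≈ 102.083333

102.0833


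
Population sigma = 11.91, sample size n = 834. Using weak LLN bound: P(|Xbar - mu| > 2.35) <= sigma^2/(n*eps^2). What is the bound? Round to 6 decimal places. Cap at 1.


bound = min(1, sigma^2/(n*eps^2))
sigma^2 = 11.91^2 = 141.8481
n*eps^2 = 834 * 2.35^2 = 834 * 5.5225 = 4605.765
sigma^2/(n*eps^2) = 141.8481 / 4605.765 ≈ 0.03079795

0.030798


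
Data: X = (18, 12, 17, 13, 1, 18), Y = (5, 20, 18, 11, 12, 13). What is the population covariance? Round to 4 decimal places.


Cov = (1/n)*sum((xi-xbar)(yi-ybar))
n = 6, xbar = 79/6 ≈ 13.166667, ybar = 79/6 ≈ 13.166667
sum((xi-xbar)(yi-ybar)) = -91/6 ≈ -15.166667
Cov = -15.166667 / 6 = -91/36 ≈ -2.527778

-2.5278


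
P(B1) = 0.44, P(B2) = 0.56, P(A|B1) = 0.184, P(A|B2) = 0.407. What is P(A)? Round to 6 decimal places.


P(A) = P(A|B1)*P(B1) + P(A|B2)*P(B2)
P(A|B1)*P(B1) = 0.184 * 0.44 = 0.08096
P(A|B2)*P(B2) = 0.407 * 0.56 = 0.22792
P(A) = 0.08096 + 0.22792 = 0.30888

0.308880


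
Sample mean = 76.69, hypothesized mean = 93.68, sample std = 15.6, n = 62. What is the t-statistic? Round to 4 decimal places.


t = (xbar - mu0) / (s/sqrt(n))
xbar - mu0 = 76.69 - 93.68 = -16.99
sqrt(62) ≈ 7.87400787
s/sqrt(n) = 15.6 / 7.87400787 ≈ 1.98120198
t = -16.99 / 1.98120198 ≈ -8.575602

-8.5756


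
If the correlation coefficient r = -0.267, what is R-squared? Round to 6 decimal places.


R^2 = r^2 = (-0.267)^2 = 0.071289

0.071289


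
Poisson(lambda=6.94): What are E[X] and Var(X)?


E[X] = Var(X) = lambda = 6.94

6.94, 6.94


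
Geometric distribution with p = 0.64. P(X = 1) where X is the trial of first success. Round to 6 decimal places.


P = (1-p)^(k-1) * p
(1-p)^(k-1) = 0.36^0 = 1
P = 1 * 0.64 = 0.64

0.640000


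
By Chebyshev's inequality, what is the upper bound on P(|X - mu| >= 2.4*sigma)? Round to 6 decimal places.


P <= 1/k^2
k^2 = 2.4^2 = 5.76
1/k^2 = 1 / 5.76 = 25/144 ≈ 0.17361111

0.173611


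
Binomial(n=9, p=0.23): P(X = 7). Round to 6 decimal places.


P = C(n,k) * p^k * (1-p)^(n-k)
C(9,7) = 36
p^k = 0.23^7 ≈ 0.00003404825
(1-p)^(n-k) = 0.77^2 = 0.5929
P = 36 * 0.00003404825 * 0.5929 ≈ 0.000727

0.000727


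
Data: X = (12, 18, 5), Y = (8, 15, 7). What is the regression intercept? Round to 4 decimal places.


a = ybar - b*xbar, where b = sum((xi-xbar)(yi-ybar)) / sum((xi-xbar)^2)
n = 3, xbar = 35/3 ≈ 11.666667, ybar = 30/3 = 10
Sxy = sum((xi-xbar)(yi-ybar)) = 51
Sxx = sum((xi-xbar)^2) = 254/3 ≈ 84.666667
b = Sxy / Sxx = 153/254 ≈ 0.602362
a = 10 - 0.602362 * 11.666667 = 755/254 ≈ 2.972441

2.9724


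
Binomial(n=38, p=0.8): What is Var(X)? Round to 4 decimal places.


Var = n*p*(1-p) = 38 * 0.8 * 0.2 = 6.08

6.0800


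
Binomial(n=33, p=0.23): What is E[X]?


E[X] = n*p = 33 * 0.23 = 7.59

7.59


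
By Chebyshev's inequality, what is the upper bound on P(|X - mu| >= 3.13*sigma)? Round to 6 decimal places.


P <= 1/k^2
k^2 = 3.13^2 = 9.7969
1/k^2 = 1 / 9.7969 ≈ 0.10207310

0.102073


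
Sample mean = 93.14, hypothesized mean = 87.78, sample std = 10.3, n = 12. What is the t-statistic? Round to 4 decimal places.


t = (xbar - mu0) / (s/sqrt(n))
xbar - mu0 = 93.14 - 87.78 = 5.36
sqrt(12) ≈ 3.46410162
s/sqrt(n) = 10.3 / 3.46410162 ≈ 2.97335389
t = 5.36 / 2.97335389 ≈ 1.802678

1.8027


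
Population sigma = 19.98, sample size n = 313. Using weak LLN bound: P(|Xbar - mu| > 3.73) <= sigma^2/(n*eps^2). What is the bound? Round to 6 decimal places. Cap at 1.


bound = min(1, sigma^2/(n*eps^2))
sigma^2 = 19.98^2 = 399.2004
n*eps^2 = 313 * 3.73^2 = 313 * 13.9129 = 4354.7377
sigma^2/(n*eps^2) = 399.2004 / 4354.7377 ≈ 0.09167037

0.091670


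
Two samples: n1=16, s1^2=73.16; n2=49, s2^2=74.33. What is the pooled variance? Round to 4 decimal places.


sp^2 = ((n1-1)*s1^2 + (n2-1)*s2^2)/(n1+n2-2)
(n1-1)*s1^2 = 15 * 73.16 = 1097.4
(n2-1)*s2^2 = 48 * 74.33 = 3567.84
numerator = 1097.4 + 3567.84 = 4665.24
n1+n2-2 = 63
sp^2 = 4665.24 / 63 = 12959/175 ≈ 74.051429

74.0514


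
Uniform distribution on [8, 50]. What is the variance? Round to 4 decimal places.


Var = (b-a)^2 / 12
(b-a)^2 = (50 - 8)^2 = 1764
Var = 1764/12 = 147

147.0000


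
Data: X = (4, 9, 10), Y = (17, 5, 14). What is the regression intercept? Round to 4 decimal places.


a = ybar - b*xbar, where b = sum((xi-xbar)(yi-ybar)) / sum((xi-xbar)^2)
n = 3, xbar = 23/3 ≈ 7.666667, ybar = 36/3 = 12
Sxy = sum((xi-xbar)(yi-ybar)) = -23
Sxx = sum((xi-xbar)^2) = 62/3 ≈ 20.666667
b = Sxy / Sxx = -69/62 ≈ -1.112903
a = 12 - (-1.112903) * 7.666667 = 1273/62 ≈ 20.532258

20.5323


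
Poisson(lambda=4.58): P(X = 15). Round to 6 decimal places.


P = e^(-lam) * lam^k / k!
e^(-4.58) ≈ 0.01025490
lam^k = 4.58^15 ≈ 8184311867.865768
k! = 15! = 1307674368000
P = 0.01025490 * 8184311867.865768 / 1307674368000 ≈ 0.000064

0.000064


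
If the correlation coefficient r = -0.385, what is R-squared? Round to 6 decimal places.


R^2 = r^2 = (-0.385)^2 = 0.148225

0.148225


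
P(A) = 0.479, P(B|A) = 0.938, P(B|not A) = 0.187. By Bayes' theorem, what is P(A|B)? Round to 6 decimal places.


P(A|B) = P(B|A)*P(A) / P(B), P(B) = P(B|A)*P(A) + P(B|not A)*P(not A)
P(B|A)*P(A) = 0.938 * 0.479 = 0.449302
P(B|not A)*P(not A) = 0.187 * 0.521 = 0.097427
P(B) = 0.449302 + 0.097427 = 0.546729
P(A|B) = 0.449302 / 0.546729 ≈ 0.82180020

0.821800


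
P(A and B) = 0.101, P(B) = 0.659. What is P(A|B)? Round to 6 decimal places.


P(A|B) = P(A and B) / P(B) = 0.101 / 0.659 = 101/659 ≈ 0.15326252

0.153263


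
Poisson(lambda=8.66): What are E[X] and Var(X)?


E[X] = Var(X) = lambda = 8.66

8.66, 8.66


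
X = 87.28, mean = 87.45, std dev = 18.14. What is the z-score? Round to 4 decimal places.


z = (X - mu) / sigma
X - mu = 87.28 - 87.45 = -0.17
z = -0.17 / 18.14 = -17/1814 ≈ -0.009372

-0.0094


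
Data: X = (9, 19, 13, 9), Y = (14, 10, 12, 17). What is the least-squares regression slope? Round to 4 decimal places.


b = sum((xi-xbar)(yi-ybar)) / sum((xi-xbar)^2)
n = 4, xbar = 50/4 = 12.5, ybar = 53/4 = 13.25
Sxy = sum((xi-xbar)(yi-ybar)) = -37.5
Sxx = sum((xi-xbar)^2) = 67
b = Sxy / Sxx = -75/134 ≈ -0.559701

-0.5597


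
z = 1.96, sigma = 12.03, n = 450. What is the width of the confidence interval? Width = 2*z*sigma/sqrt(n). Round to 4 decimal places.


width = 2*z*sigma/sqrt(n)
2*z*sigma = 2 * 1.96 * 12.03 = 47.1576
sqrt(450) ≈ 21.213203
width = 47.1576 / 21.213203 ≈ 2.223031

2.2230


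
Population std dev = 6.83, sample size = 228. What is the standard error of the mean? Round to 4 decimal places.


SE = sigma / sqrt(n)
sqrt(228) ≈ 15.099669
SE = 6.83 / 15.099669 ≈ 0.452328

0.4523


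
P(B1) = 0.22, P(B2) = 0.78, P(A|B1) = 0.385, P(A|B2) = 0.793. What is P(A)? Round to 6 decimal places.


P(A) = P(A|B1)*P(B1) + P(A|B2)*P(B2)
P(A|B1)*P(B1) = 0.385 * 0.22 = 0.0847
P(A|B2)*P(B2) = 0.793 * 0.78 = 0.61854
P(A) = 0.0847 + 0.61854 = 0.70324

0.703240


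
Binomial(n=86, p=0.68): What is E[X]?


E[X] = n*p = 86 * 0.68 = 58.48

58.48


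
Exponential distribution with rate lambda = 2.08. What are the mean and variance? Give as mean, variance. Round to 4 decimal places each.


mean = 1/lam, var = 1/lam^2
mean = 1 / 2.08 = 25/52 ≈ 0.480769
lam^2 = 2.08^2 = 4.3264
var = 1 / 4.3264 = 625/2704 ≈ 0.231139

0.4808, 0.2311


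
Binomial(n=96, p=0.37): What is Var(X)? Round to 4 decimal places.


Var = n*p*(1-p) = 96 * 0.37 * 0.63 = 22.3776

22.3776


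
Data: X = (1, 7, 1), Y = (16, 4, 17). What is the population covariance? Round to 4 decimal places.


Cov = (1/n)*sum((xi-xbar)(yi-ybar))
n = 3, xbar = 9/3 = 3, ybar = 37/3 ≈ 12.333333
sum((xi-xbar)(yi-ybar)) = -50
Cov = -50 / 3 = -50/3 ≈ -16.666667

-16.6667


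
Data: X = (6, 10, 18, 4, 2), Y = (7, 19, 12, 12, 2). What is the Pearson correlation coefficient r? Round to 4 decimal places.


r = sum((xi-xbar)(yi-ybar)) / sqrt(sum((xi-xbar)^2) * sum((yi-ybar)^2))
n = 5, xbar = 40/5 = 8, ybar = 52/5 = 10.4
Sxy = sum((xi-xbar)(yi-ybar)) = 84
Sxx = sum((xi-xbar)^2) = 160
Syy = sum((yi-ybar)^2) = 161.2
sqrt(Sxx*Syy) ≈ 160.598879
r = Sxy / sqrt(Sxx*Syy) = 84 / 160.598879 ≈ 0.523042

0.5230


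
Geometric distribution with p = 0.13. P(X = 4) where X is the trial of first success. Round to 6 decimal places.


P = (1-p)^(k-1) * p
(1-p)^(k-1) = 0.87^3 = 0.658503
P = 0.658503 * 0.13 = 0.08560539

0.085605


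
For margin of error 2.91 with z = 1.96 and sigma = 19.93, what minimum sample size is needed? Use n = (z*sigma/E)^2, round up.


z*sigma/E = 1.96 * 19.93 / 2.91 = 97657/7275 ≈ 13.423643
(z*sigma/E)^2 ≈ 180.194181
round up: n = 181

181


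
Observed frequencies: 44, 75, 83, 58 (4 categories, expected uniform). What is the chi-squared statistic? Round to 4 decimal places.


chi2 = sum((O-E)^2/E), E = total/4
total = 260, E = 260/4 = 65
(44 - 65)^2 / 65 = 441 / 65 = 441/65 ≈ 6.784615
(75 - 65)^2 / 65 = 100 / 65 = 20/13 ≈ 1.538462
(83 - 65)^2 / 65 = 324 / 65 = 324/65 ≈ 4.984615
(58 - 65)^2 / 65 = 49 / 65 = 49/65 ≈ 0.753846
chi2 = 914/65 ≈ 14.061538

14.0615


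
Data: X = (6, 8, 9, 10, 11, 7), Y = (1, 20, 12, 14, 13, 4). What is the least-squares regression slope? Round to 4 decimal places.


b = sum((xi-xbar)(yi-ybar)) / sum((xi-xbar)^2)
n = 6, xbar = 51/6 = 8.5, ybar = 64/6 = 32/3 ≈ 10.666667
Sxy = sum((xi-xbar)(yi-ybar)) = 41
Sxx = sum((xi-xbar)^2) = 17.5
b = Sxy / Sxx = 82/35 ≈ 2.342857

2.3429


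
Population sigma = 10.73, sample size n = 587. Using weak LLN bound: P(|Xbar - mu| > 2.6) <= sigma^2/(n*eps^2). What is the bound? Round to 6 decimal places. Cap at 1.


bound = min(1, sigma^2/(n*eps^2))
sigma^2 = 10.73^2 = 115.1329
n*eps^2 = 587 * 2.6^2 = 587 * 6.76 = 3968.12
sigma^2/(n*eps^2) = 115.1329 / 3968.12 ≈ 0.02901447

0.029014


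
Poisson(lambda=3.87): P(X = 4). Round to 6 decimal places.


P = e^(-lam) * lam^k / k!
e^(-3.87) ≈ 0.02085837
lam^k = 3.87^4 ≈ 224.307534
k! = 4! = 24
P = 0.02085837 * 224.307534 / 24 ≈ 0.194945

0.194945
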